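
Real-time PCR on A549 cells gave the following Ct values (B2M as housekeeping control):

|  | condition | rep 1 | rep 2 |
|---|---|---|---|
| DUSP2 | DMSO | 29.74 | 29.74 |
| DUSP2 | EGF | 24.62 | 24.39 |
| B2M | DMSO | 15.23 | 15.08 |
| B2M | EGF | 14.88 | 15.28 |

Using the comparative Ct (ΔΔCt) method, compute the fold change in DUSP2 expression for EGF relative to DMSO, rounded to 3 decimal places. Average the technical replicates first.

Mean Ct: DUSP2 DMSO 29.740; DUSP2 EGF 24.505; B2M DMSO 15.155; B2M EGF 15.080
ΔCt(DMSO) = 29.740 − 15.155 = 14.585
ΔCt(EGF) = 24.505 − 15.080 = 9.425
ΔΔCt = 9.425 − 14.585 = -5.160
Fold change = 2^(−(-5.160)) = 2^5.160 = 35.7532

35.753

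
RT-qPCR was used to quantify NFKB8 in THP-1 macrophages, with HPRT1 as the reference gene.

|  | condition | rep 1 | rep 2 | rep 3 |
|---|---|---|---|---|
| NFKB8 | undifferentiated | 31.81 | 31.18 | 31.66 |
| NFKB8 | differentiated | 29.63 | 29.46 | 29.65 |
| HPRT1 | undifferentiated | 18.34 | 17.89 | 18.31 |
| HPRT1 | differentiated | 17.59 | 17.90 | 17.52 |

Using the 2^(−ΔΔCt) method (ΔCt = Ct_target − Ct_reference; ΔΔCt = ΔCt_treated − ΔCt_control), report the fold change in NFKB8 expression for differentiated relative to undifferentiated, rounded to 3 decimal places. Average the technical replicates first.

2.751

Mean Ct: NFKB8 undifferentiated 31.550; NFKB8 differentiated 29.580; HPRT1 undifferentiated 18.180; HPRT1 differentiated 17.670
ΔCt(undifferentiated) = 31.550 − 18.180 = 13.370
ΔCt(differentiated) = 29.580 − 17.670 = 11.910
ΔΔCt = 11.910 − 13.370 = -1.460
Fold change = 2^(−(-1.460)) = 2^1.460 = 2.7511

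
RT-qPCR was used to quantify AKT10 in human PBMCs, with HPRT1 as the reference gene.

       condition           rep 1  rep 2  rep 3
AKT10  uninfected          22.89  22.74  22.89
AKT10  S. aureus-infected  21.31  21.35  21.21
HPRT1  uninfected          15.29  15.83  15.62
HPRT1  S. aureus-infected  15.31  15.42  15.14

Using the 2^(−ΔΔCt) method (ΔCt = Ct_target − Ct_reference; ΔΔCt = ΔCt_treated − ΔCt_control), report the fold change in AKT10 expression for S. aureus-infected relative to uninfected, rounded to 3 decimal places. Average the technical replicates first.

2.395

Mean Ct: AKT10 uninfected 22.840; AKT10 S. aureus-infected 21.290; HPRT1 uninfected 15.580; HPRT1 S. aureus-infected 15.290
ΔCt(uninfected) = 22.840 − 15.580 = 7.260
ΔCt(S. aureus-infected) = 21.290 − 15.290 = 6.000
ΔΔCt = 6.000 − 7.260 = -1.260
Fold change = 2^(−(-1.260)) = 2^1.260 = 2.3950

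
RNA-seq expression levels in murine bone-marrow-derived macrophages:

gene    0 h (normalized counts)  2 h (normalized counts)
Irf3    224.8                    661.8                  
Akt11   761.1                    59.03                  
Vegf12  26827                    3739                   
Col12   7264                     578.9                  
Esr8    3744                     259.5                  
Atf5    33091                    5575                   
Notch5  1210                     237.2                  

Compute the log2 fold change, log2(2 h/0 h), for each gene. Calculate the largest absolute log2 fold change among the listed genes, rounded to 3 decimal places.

log2(661.8/224.8) = 1.558  (Irf3)
log2(59.03/761.1) = -3.689  (Akt11)
log2(3739/26827) = -2.843  (Vegf12)
log2(578.9/7264) = -3.649  (Col12)
log2(259.5/3744) = -3.851  (Esr8)
log2(5575/33091) = -2.569  (Atf5)
log2(237.2/1210) = -2.351  (Notch5)
The largest magnitude belongs to Esr8.

3.851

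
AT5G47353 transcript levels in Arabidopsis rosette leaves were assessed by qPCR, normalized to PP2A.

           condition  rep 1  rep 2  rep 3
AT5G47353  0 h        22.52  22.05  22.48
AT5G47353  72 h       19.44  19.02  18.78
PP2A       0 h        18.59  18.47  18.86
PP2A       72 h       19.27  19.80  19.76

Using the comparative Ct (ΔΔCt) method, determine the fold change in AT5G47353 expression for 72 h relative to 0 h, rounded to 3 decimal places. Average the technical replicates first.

18.896

Mean Ct: AT5G47353 0 h 22.350; AT5G47353 72 h 19.080; PP2A 0 h 18.640; PP2A 72 h 19.610
ΔCt(0 h) = 22.350 − 18.640 = 3.710
ΔCt(72 h) = 19.080 − 19.610 = -0.530
ΔΔCt = -0.530 − 3.710 = -4.240
Fold change = 2^(−(-4.240)) = 2^4.240 = 18.8959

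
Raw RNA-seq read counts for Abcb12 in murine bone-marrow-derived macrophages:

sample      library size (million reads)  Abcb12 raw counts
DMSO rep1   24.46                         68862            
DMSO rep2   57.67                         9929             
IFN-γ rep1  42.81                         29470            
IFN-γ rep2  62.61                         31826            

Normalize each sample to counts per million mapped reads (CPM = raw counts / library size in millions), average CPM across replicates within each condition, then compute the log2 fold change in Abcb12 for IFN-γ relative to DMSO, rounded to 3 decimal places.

-1.320

CPM(DMSO rep1) = 68862 / 24.46 = 2815.2903
CPM(DMSO rep2) = 9929 / 57.67 = 172.1692
CPM(IFN-γ rep1) = 29470 / 42.81 = 688.3906
CPM(IFN-γ rep2) = 31826 / 62.61 = 508.3214
mean CPM(DMSO) = 1493.7298; mean CPM(IFN-γ) = 598.3560
Fold change = 598.3560 / 1493.7298 = 0.40058
log2(0.40058) = -1.3198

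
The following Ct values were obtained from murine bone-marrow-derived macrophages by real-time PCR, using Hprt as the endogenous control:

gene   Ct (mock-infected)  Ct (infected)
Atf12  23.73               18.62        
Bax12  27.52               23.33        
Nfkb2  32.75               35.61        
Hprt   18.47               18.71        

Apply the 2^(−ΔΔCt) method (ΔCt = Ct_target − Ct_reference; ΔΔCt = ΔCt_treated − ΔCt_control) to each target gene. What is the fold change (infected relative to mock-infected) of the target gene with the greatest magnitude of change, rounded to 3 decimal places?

Atf12: ΔΔCt = (18.62−18.71) − (23.73−18.47) = -0.09 − 5.26 = -5.35; fold change = 2^5.35 = 40.786
Bax12: ΔΔCt = (23.33−18.71) − (27.52−18.47) = 4.62 − 9.05 = -4.43; fold change = 2^4.43 = 21.556
Nfkb2: ΔΔCt = (35.61−18.71) − (32.75−18.47) = 16.90 − 14.28 = 2.62; fold change = 2^-2.62 = 0.163
Atf12 has the largest |ΔΔCt| = 5.35.

40.786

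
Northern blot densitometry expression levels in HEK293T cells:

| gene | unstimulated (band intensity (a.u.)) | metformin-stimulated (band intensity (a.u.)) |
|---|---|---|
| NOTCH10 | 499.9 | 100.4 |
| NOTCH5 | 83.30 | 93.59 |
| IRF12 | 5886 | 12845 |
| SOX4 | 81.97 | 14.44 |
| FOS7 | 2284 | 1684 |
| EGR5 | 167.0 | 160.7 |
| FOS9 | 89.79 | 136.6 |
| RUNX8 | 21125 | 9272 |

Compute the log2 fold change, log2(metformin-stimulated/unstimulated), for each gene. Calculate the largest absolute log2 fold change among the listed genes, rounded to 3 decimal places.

log2(100.4/499.9) = -2.316  (NOTCH10)
log2(93.59/83.30) = 0.168  (NOTCH5)
log2(12845/5886) = 1.126  (IRF12)
log2(14.44/81.97) = -2.505  (SOX4)
log2(1684/2284) = -0.440  (FOS7)
log2(160.7/167.0) = -0.055  (EGR5)
log2(136.6/89.79) = 0.605  (FOS9)
log2(9272/21125) = -1.188  (RUNX8)
The largest magnitude belongs to SOX4.

2.505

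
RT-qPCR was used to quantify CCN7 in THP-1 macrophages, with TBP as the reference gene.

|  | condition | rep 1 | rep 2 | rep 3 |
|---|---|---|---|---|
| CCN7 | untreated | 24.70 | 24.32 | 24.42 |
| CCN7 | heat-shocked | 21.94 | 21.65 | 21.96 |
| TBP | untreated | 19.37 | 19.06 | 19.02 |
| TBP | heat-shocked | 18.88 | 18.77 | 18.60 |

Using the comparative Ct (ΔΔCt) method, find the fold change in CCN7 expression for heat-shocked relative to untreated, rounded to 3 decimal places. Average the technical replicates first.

4.691

Mean Ct: CCN7 untreated 24.480; CCN7 heat-shocked 21.850; TBP untreated 19.150; TBP heat-shocked 18.750
ΔCt(untreated) = 24.480 − 19.150 = 5.330
ΔCt(heat-shocked) = 21.850 − 18.750 = 3.100
ΔΔCt = 3.100 − 5.330 = -2.230
Fold change = 2^(−(-2.230)) = 2^2.230 = 4.6913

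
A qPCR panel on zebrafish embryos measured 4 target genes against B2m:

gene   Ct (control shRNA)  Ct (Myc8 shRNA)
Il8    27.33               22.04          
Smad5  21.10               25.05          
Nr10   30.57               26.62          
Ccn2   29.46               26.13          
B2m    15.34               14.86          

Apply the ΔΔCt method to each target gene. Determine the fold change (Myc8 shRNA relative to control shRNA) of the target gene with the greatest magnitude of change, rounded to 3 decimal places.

28.051

Il8: ΔΔCt = (22.04−14.86) − (27.33−15.34) = 7.18 − 11.99 = -4.81; fold change = 2^4.81 = 28.051
Smad5: ΔΔCt = (25.05−14.86) − (21.10−15.34) = 10.19 − 5.76 = 4.43; fold change = 2^-4.43 = 0.046
Nr10: ΔΔCt = (26.62−14.86) − (30.57−15.34) = 11.76 − 15.23 = -3.47; fold change = 2^3.47 = 11.081
Ccn2: ΔΔCt = (26.13−14.86) − (29.46−15.34) = 11.27 − 14.12 = -2.85; fold change = 2^2.85 = 7.210
Il8 has the largest |ΔΔCt| = 4.81.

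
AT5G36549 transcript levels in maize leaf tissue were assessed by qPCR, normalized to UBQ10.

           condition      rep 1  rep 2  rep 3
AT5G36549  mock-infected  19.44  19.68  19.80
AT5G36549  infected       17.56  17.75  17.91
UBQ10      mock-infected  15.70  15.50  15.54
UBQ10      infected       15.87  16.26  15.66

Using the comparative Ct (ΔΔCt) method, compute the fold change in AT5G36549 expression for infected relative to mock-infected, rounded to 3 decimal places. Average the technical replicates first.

4.757

Mean Ct: AT5G36549 mock-infected 19.640; AT5G36549 infected 17.740; UBQ10 mock-infected 15.580; UBQ10 infected 15.930
ΔCt(mock-infected) = 19.640 − 15.580 = 4.060
ΔCt(infected) = 17.740 − 15.930 = 1.810
ΔΔCt = 1.810 − 4.060 = -2.250
Fold change = 2^(−(-2.250)) = 2^2.250 = 4.7568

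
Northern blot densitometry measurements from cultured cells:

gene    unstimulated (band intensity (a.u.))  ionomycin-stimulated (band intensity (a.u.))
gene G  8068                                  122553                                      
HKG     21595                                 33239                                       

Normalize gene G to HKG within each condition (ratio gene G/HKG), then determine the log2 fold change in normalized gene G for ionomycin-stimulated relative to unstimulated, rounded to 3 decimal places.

3.303

gene G/HKG (unstimulated) = 8068 / 21595 = 0.37361
gene G/HKG (ionomycin-stimulated) = 122553 / 33239 = 3.687
Fold change = 3.687 / 0.37361 = 9.8688
log2(9.8688) = 3.3029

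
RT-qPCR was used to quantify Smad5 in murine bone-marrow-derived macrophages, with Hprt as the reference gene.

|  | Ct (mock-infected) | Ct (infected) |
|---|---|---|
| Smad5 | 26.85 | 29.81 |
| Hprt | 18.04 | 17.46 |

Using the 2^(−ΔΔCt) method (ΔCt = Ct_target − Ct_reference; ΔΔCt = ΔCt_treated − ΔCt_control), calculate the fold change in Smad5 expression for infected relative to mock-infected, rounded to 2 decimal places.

ΔCt(mock-infected) = 26.850 − 18.040 = 8.810
ΔCt(infected) = 29.810 − 17.460 = 12.350
ΔΔCt = 12.350 − 8.810 = 3.540
Fold change = 2^(−3.540) = 0.086

0.09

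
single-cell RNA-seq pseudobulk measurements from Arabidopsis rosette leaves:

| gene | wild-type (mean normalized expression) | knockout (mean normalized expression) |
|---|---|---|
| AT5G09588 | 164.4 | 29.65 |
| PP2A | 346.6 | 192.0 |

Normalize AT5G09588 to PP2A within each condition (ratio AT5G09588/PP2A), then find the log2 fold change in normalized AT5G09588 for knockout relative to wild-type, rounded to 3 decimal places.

AT5G09588/PP2A (wild-type) = 164.4 / 346.6 = 0.47432
AT5G09588/PP2A (knockout) = 29.65 / 192.0 = 0.15443
Fold change = 0.15443 / 0.47432 = 0.3256
log2(0.3256) = -1.6189

-1.619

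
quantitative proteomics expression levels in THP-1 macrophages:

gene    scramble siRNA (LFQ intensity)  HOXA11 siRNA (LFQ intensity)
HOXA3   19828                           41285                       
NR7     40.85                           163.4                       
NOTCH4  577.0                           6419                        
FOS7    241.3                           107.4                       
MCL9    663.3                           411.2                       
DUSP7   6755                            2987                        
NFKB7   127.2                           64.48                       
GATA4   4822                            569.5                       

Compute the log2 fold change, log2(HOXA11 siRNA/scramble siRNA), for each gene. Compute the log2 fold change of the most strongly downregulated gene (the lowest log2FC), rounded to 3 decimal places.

-3.082

log2(41285/19828) = 1.058  (HOXA3)
log2(163.4/40.85) = 2.000  (NR7)
log2(6419/577.0) = 3.476  (NOTCH4)
log2(107.4/241.3) = -1.168  (FOS7)
log2(411.2/663.3) = -0.690  (MCL9)
log2(2987/6755) = -1.177  (DUSP7)
log2(64.48/127.2) = -0.980  (NFKB7)
log2(569.5/4822) = -3.082  (GATA4)
GATA4 is most strongly downregulated.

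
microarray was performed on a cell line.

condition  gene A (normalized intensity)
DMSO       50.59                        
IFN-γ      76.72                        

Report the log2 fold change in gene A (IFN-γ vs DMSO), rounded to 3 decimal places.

0.601

Fold change = 76.72 / 50.59 = 1.5165
log2(1.5165) = 0.6008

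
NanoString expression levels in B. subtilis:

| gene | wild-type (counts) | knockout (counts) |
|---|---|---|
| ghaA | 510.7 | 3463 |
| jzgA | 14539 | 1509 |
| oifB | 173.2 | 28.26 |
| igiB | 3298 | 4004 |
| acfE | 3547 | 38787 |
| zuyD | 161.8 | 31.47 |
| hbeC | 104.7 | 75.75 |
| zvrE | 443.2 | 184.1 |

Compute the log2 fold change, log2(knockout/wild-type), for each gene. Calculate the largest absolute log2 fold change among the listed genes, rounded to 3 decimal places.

3.451

log2(3463/510.7) = 2.761  (ghaA)
log2(1509/14539) = -3.268  (jzgA)
log2(28.26/173.2) = -2.616  (oifB)
log2(4004/3298) = 0.280  (igiB)
log2(38787/3547) = 3.451  (acfE)
log2(31.47/161.8) = -2.362  (zuyD)
log2(75.75/104.7) = -0.467  (hbeC)
log2(184.1/443.2) = -1.267  (zvrE)
The largest magnitude belongs to acfE.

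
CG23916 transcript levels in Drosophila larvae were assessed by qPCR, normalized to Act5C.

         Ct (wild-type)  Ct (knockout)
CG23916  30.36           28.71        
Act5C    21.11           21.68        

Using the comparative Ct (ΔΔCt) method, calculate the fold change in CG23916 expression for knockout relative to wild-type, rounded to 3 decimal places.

4.659

ΔCt(wild-type) = 30.360 − 21.110 = 9.250
ΔCt(knockout) = 28.710 − 21.680 = 7.030
ΔΔCt = 7.030 − 9.250 = -2.220
Fold change = 2^(−(-2.220)) = 2^2.220 = 4.6589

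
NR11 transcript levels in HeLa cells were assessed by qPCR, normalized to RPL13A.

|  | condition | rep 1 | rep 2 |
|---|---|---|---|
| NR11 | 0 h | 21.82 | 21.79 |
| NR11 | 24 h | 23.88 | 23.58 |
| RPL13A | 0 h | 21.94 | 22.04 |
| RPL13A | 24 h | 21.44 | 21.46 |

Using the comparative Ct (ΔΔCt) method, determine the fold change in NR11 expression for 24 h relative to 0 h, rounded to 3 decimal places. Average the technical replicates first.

0.181

Mean Ct: NR11 0 h 21.805; NR11 24 h 23.730; RPL13A 0 h 21.990; RPL13A 24 h 21.450
ΔCt(0 h) = 21.805 − 21.990 = -0.185
ΔCt(24 h) = 23.730 − 21.450 = 2.280
ΔΔCt = 2.280 − (-0.185) = 2.465
Fold change = 2^(−2.465) = 0.1811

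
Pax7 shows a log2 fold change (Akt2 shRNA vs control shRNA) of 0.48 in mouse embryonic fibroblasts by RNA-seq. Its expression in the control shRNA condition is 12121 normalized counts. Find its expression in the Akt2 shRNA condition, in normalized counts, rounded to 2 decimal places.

Fold change = 2^(0.48) = 1.3947
Akt2 shRNA expression = 12121 × 1.3947 = 16905.69

16905.69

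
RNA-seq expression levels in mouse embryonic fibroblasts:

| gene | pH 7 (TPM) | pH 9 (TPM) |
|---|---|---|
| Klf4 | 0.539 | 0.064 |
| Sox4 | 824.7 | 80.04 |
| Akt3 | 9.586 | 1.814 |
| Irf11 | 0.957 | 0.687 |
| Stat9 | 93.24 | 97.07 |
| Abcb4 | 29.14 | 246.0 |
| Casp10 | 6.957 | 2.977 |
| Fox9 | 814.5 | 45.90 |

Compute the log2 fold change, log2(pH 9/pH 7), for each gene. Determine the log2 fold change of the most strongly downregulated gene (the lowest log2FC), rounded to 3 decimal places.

log2(0.064/0.539) = -3.074  (Klf4)
log2(80.04/824.7) = -3.365  (Sox4)
log2(1.814/9.586) = -2.402  (Akt3)
log2(0.687/0.957) = -0.478  (Irf11)
log2(97.07/93.24) = 0.058  (Stat9)
log2(246.0/29.14) = 3.078  (Abcb4)
log2(2.977/6.957) = -1.225  (Casp10)
log2(45.90/814.5) = -4.149  (Fox9)
Fox9 is most strongly downregulated.

-4.149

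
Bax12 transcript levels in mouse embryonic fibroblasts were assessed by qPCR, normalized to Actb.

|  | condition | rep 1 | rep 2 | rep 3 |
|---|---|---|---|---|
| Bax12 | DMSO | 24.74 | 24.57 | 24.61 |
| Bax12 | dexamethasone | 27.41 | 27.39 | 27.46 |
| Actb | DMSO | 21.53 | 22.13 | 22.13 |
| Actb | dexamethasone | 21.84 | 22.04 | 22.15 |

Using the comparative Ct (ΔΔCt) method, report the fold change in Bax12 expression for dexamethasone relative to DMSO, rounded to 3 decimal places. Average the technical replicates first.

0.154

Mean Ct: Bax12 DMSO 24.640; Bax12 dexamethasone 27.420; Actb DMSO 21.930; Actb dexamethasone 22.010
ΔCt(DMSO) = 24.640 − 21.930 = 2.710
ΔCt(dexamethasone) = 27.420 − 22.010 = 5.410
ΔΔCt = 5.410 − 2.710 = 2.700
Fold change = 2^(−2.700) = 0.1539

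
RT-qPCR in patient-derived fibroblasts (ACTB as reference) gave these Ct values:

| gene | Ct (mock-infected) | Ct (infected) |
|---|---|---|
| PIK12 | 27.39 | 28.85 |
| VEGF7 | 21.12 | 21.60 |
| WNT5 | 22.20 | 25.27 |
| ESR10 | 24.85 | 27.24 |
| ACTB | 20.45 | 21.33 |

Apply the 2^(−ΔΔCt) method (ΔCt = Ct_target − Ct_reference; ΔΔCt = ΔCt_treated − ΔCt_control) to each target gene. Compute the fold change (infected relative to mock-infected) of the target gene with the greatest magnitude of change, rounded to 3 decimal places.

PIK12: ΔΔCt = (28.85−21.33) − (27.39−20.45) = 7.52 − 6.94 = 0.58; fold change = 2^-0.58 = 0.669
VEGF7: ΔΔCt = (21.60−21.33) − (21.12−20.45) = 0.27 − 0.67 = -0.40; fold change = 2^0.40 = 1.320
WNT5: ΔΔCt = (25.27−21.33) − (22.20−20.45) = 3.94 − 1.75 = 2.19; fold change = 2^-2.19 = 0.219
ESR10: ΔΔCt = (27.24−21.33) − (24.85−20.45) = 5.91 − 4.40 = 1.51; fold change = 2^-1.51 = 0.351
WNT5 has the largest |ΔΔCt| = 2.19.

0.219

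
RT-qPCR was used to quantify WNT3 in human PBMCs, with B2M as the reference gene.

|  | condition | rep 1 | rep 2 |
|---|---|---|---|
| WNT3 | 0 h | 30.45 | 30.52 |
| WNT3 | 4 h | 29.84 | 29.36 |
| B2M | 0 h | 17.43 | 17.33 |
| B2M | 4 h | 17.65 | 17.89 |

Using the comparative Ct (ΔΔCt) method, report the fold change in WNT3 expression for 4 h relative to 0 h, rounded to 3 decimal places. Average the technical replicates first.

2.420

Mean Ct: WNT3 0 h 30.485; WNT3 4 h 29.600; B2M 0 h 17.380; B2M 4 h 17.770
ΔCt(0 h) = 30.485 − 17.380 = 13.105
ΔCt(4 h) = 29.600 − 17.770 = 11.830
ΔΔCt = 11.830 − 13.105 = -1.275
Fold change = 2^(−(-1.275)) = 2^1.275 = 2.4200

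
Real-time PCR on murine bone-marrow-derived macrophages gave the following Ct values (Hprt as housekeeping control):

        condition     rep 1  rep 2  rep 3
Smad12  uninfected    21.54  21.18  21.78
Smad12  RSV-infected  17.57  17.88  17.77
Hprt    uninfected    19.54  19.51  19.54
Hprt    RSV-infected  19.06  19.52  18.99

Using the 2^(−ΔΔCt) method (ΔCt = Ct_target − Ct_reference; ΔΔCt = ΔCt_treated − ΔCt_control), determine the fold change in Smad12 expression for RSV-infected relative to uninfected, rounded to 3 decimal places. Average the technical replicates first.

10.703

Mean Ct: Smad12 uninfected 21.500; Smad12 RSV-infected 17.740; Hprt uninfected 19.530; Hprt RSV-infected 19.190
ΔCt(uninfected) = 21.500 − 19.530 = 1.970
ΔCt(RSV-infected) = 17.740 − 19.190 = -1.450
ΔΔCt = -1.450 − 1.970 = -3.420
Fold change = 2^(−(-3.420)) = 2^3.420 = 10.7034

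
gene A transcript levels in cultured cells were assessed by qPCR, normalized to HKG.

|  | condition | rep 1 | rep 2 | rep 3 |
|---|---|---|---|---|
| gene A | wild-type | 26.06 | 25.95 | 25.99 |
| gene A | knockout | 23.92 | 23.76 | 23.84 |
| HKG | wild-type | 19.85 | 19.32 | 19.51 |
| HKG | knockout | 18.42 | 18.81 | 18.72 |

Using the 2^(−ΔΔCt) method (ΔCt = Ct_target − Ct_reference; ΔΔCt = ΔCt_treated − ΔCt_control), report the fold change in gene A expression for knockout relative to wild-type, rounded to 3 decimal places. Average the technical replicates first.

Mean Ct: gene A wild-type 26.000; gene A knockout 23.840; HKG wild-type 19.560; HKG knockout 18.650
ΔCt(wild-type) = 26.000 − 19.560 = 6.440
ΔCt(knockout) = 23.840 − 18.650 = 5.190
ΔΔCt = 5.190 − 6.440 = -1.250
Fold change = 2^(−(-1.250)) = 2^1.250 = 2.3784

2.378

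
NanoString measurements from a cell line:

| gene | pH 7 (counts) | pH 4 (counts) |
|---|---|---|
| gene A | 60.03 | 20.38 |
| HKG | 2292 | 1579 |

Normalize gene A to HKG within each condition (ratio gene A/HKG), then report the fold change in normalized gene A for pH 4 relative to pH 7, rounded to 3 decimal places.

0.493

gene A/HKG (pH 7) = 60.03 / 2292 = 0.026191
gene A/HKG (pH 4) = 20.38 / 1579 = 0.012907
Fold change = 0.012907 / 0.026191 = 0.4928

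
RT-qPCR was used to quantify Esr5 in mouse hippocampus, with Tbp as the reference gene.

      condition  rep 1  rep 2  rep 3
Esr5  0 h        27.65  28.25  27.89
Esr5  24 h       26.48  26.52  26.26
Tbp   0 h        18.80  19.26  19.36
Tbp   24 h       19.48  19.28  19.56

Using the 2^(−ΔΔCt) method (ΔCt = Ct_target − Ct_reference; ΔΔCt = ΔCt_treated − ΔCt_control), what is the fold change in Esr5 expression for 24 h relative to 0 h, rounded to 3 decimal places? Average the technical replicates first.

3.506

Mean Ct: Esr5 0 h 27.930; Esr5 24 h 26.420; Tbp 0 h 19.140; Tbp 24 h 19.440
ΔCt(0 h) = 27.930 − 19.140 = 8.790
ΔCt(24 h) = 26.420 − 19.440 = 6.980
ΔΔCt = 6.980 − 8.790 = -1.810
Fold change = 2^(−(-1.810)) = 2^1.810 = 3.5064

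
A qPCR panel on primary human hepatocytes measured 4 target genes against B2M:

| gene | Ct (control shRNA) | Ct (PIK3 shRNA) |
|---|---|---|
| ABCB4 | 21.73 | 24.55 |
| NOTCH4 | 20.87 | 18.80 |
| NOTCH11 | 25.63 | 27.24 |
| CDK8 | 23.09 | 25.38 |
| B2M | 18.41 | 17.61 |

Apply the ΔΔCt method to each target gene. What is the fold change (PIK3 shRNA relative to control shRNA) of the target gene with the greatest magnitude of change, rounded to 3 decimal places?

ABCB4: ΔΔCt = (24.55−17.61) − (21.73−18.41) = 6.94 − 3.32 = 3.62; fold change = 2^-3.62 = 0.081
NOTCH4: ΔΔCt = (18.80−17.61) − (20.87−18.41) = 1.19 − 2.46 = -1.27; fold change = 2^1.27 = 2.412
NOTCH11: ΔΔCt = (27.24−17.61) − (25.63−18.41) = 9.63 − 7.22 = 2.41; fold change = 2^-2.41 = 0.188
CDK8: ΔΔCt = (25.38−17.61) − (23.09−18.41) = 7.77 − 4.68 = 3.09; fold change = 2^-3.09 = 0.117
ABCB4 has the largest |ΔΔCt| = 3.62.

0.081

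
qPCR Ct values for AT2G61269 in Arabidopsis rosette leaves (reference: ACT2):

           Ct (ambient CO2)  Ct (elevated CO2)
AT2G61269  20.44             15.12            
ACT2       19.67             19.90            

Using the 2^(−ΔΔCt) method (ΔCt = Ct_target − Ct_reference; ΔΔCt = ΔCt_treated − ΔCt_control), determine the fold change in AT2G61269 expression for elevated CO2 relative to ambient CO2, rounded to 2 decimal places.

ΔCt(ambient CO2) = 20.440 − 19.670 = 0.770
ΔCt(elevated CO2) = 15.120 − 19.900 = -4.780
ΔΔCt = -4.780 − 0.770 = -5.550
Fold change = 2^(−(-5.550)) = 2^5.550 = 46.851

46.85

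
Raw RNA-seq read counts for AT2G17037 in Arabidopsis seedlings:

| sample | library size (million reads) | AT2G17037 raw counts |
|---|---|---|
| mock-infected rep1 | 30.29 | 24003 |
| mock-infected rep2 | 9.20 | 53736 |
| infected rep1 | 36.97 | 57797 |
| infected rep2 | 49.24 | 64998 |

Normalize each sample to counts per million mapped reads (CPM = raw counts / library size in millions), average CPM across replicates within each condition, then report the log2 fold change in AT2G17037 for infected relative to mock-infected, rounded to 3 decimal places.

CPM(mock-infected rep1) = 24003 / 30.29 = 792.4397
CPM(mock-infected rep2) = 53736 / 9.20 = 5840.8696
CPM(infected rep1) = 57797 / 36.97 = 1563.3487
CPM(infected rep2) = 64998 / 49.24 = 1320.0244
mean CPM(mock-infected) = 3316.6547; mean CPM(infected) = 1441.6865
Fold change = 1441.6865 / 3316.6547 = 0.43468
log2(0.43468) = -1.2020

-1.202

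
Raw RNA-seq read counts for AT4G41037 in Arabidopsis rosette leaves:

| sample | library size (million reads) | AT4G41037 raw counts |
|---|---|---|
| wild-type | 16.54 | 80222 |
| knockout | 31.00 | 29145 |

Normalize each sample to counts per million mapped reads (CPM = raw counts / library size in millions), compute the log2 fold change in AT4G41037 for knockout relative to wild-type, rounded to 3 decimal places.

CPM(wild-type) = 80222 / 16.54 = 4850.1814
CPM(knockout) = 29145 / 31.00 = 940.1613
Fold change = 940.1613 / 4850.1814 = 0.19384
log2(0.19384) = -2.3671

-2.367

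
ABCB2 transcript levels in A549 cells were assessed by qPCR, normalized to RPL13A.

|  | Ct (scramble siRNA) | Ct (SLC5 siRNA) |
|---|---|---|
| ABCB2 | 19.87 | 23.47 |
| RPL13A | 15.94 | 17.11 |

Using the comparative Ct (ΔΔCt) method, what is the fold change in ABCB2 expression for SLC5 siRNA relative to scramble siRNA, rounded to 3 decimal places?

0.186

ΔCt(scramble siRNA) = 19.870 − 15.940 = 3.930
ΔCt(SLC5 siRNA) = 23.470 − 17.110 = 6.360
ΔΔCt = 6.360 − 3.930 = 2.430
Fold change = 2^(−2.430) = 0.1856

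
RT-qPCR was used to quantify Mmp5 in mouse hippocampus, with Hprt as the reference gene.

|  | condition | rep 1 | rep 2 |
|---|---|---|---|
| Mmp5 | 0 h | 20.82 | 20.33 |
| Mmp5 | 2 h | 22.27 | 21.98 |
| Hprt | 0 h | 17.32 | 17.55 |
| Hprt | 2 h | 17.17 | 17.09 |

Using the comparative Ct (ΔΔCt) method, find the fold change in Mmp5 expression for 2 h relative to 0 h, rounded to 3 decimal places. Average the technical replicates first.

0.276

Mean Ct: Mmp5 0 h 20.575; Mmp5 2 h 22.125; Hprt 0 h 17.435; Hprt 2 h 17.130
ΔCt(0 h) = 20.575 − 17.435 = 3.140
ΔCt(2 h) = 22.125 − 17.130 = 4.995
ΔΔCt = 4.995 − 3.140 = 1.855
Fold change = 2^(−1.855) = 0.2764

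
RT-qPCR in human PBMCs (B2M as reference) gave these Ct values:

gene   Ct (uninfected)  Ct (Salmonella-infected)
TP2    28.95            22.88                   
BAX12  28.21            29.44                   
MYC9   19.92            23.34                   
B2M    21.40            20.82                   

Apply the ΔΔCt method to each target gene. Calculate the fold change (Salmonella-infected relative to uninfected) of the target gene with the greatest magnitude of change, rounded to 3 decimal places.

TP2: ΔΔCt = (22.88−20.82) − (28.95−21.40) = 2.06 − 7.55 = -5.49; fold change = 2^5.49 = 44.942
BAX12: ΔΔCt = (29.44−20.82) − (28.21−21.40) = 8.62 − 6.81 = 1.81; fold change = 2^-1.81 = 0.285
MYC9: ΔΔCt = (23.34−20.82) − (19.92−21.40) = 2.52 − (-1.48) = 4.00; fold change = 2^-4.00 = 0.062
TP2 has the largest |ΔΔCt| = 5.49.

44.942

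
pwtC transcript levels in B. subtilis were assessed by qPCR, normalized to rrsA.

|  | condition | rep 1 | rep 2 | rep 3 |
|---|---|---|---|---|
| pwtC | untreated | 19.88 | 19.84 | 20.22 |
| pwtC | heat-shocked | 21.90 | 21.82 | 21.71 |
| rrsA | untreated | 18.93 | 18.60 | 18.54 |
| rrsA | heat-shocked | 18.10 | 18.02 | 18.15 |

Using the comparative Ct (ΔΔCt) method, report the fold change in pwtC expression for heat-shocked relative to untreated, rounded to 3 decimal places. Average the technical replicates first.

0.186

Mean Ct: pwtC untreated 19.980; pwtC heat-shocked 21.810; rrsA untreated 18.690; rrsA heat-shocked 18.090
ΔCt(untreated) = 19.980 − 18.690 = 1.290
ΔCt(heat-shocked) = 21.810 − 18.090 = 3.720
ΔΔCt = 3.720 − 1.290 = 2.430
Fold change = 2^(−2.430) = 0.1856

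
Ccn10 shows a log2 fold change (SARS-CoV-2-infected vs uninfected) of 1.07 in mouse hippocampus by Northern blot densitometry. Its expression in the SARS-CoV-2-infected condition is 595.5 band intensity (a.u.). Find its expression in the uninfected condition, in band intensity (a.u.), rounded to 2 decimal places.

Fold change = 2^(1.07) = 2.0994
uninfected expression = 595.5 / 2.0994 = 283.65

283.65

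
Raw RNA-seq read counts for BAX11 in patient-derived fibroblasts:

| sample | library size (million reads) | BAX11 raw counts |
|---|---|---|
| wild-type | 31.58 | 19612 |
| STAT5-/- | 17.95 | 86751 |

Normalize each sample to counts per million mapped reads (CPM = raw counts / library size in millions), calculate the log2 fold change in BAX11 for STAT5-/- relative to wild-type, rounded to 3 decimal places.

CPM(wild-type) = 19612 / 31.58 = 621.0260
CPM(STAT5-/-) = 86751 / 17.95 = 4832.9248
Fold change = 4832.9248 / 621.0260 = 7.78216
log2(7.78216) = 2.9602

2.960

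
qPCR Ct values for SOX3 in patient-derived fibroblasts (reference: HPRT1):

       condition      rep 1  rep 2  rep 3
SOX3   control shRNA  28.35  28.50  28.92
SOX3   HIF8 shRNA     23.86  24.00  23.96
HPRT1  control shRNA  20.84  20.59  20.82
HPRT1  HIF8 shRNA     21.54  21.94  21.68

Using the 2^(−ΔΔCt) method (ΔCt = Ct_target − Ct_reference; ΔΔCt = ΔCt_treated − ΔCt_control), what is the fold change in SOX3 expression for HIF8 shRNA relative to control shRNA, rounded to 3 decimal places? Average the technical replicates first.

Mean Ct: SOX3 control shRNA 28.590; SOX3 HIF8 shRNA 23.940; HPRT1 control shRNA 20.750; HPRT1 HIF8 shRNA 21.720
ΔCt(control shRNA) = 28.590 − 20.750 = 7.840
ΔCt(HIF8 shRNA) = 23.940 − 21.720 = 2.220
ΔΔCt = 2.220 − 7.840 = -5.620
Fold change = 2^(−(-5.620)) = 2^5.620 = 49.1800

49.180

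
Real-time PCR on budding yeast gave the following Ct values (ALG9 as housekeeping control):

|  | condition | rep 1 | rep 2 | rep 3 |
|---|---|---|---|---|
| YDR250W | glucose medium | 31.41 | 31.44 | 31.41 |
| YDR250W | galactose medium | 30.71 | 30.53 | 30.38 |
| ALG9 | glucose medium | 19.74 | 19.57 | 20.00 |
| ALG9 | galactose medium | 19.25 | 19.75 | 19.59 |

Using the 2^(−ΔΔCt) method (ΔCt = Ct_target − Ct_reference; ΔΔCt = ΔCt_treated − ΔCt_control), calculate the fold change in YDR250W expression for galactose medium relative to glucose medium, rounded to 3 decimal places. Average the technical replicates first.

1.558

Mean Ct: YDR250W glucose medium 31.420; YDR250W galactose medium 30.540; ALG9 glucose medium 19.770; ALG9 galactose medium 19.530
ΔCt(glucose medium) = 31.420 − 19.770 = 11.650
ΔCt(galactose medium) = 30.540 − 19.530 = 11.010
ΔΔCt = 11.010 − 11.650 = -0.640
Fold change = 2^(−(-0.640)) = 2^0.640 = 1.5583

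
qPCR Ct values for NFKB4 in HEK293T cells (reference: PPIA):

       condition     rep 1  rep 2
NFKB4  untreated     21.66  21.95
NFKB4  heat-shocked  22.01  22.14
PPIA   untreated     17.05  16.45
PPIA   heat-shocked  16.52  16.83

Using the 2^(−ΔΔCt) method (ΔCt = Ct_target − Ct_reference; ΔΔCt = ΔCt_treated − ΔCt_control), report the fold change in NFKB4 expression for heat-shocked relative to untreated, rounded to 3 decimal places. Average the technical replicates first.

0.787

Mean Ct: NFKB4 untreated 21.805; NFKB4 heat-shocked 22.075; PPIA untreated 16.750; PPIA heat-shocked 16.675
ΔCt(untreated) = 21.805 − 16.750 = 5.055
ΔCt(heat-shocked) = 22.075 − 16.675 = 5.400
ΔΔCt = 5.400 − 5.055 = 0.345
Fold change = 2^(−0.345) = 0.7873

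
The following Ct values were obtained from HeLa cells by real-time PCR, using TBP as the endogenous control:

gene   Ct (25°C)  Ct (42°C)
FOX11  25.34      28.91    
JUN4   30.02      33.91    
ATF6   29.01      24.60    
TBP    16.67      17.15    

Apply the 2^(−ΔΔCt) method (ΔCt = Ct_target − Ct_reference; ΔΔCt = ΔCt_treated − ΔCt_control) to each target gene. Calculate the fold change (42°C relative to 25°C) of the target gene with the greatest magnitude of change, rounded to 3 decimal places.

29.651

FOX11: ΔΔCt = (28.91−17.15) − (25.34−16.67) = 11.76 − 8.67 = 3.09; fold change = 2^-3.09 = 0.117
JUN4: ΔΔCt = (33.91−17.15) − (30.02−16.67) = 16.76 − 13.35 = 3.41; fold change = 2^-3.41 = 0.094
ATF6: ΔΔCt = (24.60−17.15) − (29.01−16.67) = 7.45 − 12.34 = -4.89; fold change = 2^4.89 = 29.651
ATF6 has the largest |ΔΔCt| = 4.89.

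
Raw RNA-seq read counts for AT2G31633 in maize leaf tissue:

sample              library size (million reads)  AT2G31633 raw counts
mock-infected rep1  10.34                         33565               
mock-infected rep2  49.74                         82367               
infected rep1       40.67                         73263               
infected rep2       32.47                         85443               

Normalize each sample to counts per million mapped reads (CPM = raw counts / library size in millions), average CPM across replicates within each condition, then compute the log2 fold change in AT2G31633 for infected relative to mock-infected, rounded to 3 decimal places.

-0.145

CPM(mock-infected rep1) = 33565 / 10.34 = 3246.1315
CPM(mock-infected rep2) = 82367 / 49.74 = 1655.9509
CPM(infected rep1) = 73263 / 40.67 = 1801.4015
CPM(infected rep2) = 85443 / 32.47 = 2631.4444
mean CPM(mock-infected) = 2451.0412; mean CPM(infected) = 2216.4230
Fold change = 2216.4230 / 2451.0412 = 0.90428
log2(0.90428) = -0.1452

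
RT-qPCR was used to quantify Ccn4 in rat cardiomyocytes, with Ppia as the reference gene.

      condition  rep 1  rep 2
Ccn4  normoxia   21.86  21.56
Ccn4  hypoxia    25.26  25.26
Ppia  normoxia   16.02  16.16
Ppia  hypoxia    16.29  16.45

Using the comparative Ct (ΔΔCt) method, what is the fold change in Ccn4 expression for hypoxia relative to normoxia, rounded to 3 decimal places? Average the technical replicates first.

0.104

Mean Ct: Ccn4 normoxia 21.710; Ccn4 hypoxia 25.260; Ppia normoxia 16.090; Ppia hypoxia 16.370
ΔCt(normoxia) = 21.710 − 16.090 = 5.620
ΔCt(hypoxia) = 25.260 − 16.370 = 8.890
ΔΔCt = 8.890 − 5.620 = 3.270
Fold change = 2^(−3.270) = 0.1037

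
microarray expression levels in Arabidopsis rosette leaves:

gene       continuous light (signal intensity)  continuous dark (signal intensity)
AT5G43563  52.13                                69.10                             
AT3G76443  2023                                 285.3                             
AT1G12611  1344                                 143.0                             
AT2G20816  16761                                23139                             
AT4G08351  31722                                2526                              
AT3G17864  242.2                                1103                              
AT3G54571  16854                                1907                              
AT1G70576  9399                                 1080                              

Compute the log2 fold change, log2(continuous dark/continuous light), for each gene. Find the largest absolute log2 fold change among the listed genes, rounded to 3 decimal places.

3.651

log2(69.10/52.13) = 0.407  (AT5G43563)
log2(285.3/2023) = -2.826  (AT3G76443)
log2(143.0/1344) = -3.232  (AT1G12611)
log2(23139/16761) = 0.465  (AT2G20816)
log2(2526/31722) = -3.651  (AT4G08351)
log2(1103/242.2) = 2.187  (AT3G17864)
log2(1907/16854) = -3.144  (AT3G54571)
log2(1080/9399) = -3.121  (AT1G70576)
The largest magnitude belongs to AT4G08351.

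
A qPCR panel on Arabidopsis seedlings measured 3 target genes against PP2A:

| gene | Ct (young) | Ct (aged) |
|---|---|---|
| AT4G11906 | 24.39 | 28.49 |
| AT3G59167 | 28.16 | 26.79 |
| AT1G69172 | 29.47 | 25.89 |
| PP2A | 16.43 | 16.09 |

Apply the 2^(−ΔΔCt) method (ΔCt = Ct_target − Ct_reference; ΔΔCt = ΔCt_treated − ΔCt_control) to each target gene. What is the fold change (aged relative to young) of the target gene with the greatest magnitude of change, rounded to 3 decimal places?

AT4G11906: ΔΔCt = (28.49−16.09) − (24.39−16.43) = 12.40 − 7.96 = 4.44; fold change = 2^-4.44 = 0.046
AT3G59167: ΔΔCt = (26.79−16.09) − (28.16−16.43) = 10.70 − 11.73 = -1.03; fold change = 2^1.03 = 2.042
AT1G69172: ΔΔCt = (25.89−16.09) − (29.47−16.43) = 9.80 − 13.04 = -3.24; fold change = 2^3.24 = 9.448
AT4G11906 has the largest |ΔΔCt| = 4.44.

0.046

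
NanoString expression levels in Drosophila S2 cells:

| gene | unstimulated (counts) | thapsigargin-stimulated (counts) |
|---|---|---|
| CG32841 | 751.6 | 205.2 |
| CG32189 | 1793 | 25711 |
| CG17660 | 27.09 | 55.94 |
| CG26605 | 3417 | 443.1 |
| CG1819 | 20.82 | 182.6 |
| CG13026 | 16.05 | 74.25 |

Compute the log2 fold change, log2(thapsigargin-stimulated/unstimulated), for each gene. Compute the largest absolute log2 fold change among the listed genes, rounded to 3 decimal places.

log2(205.2/751.6) = -1.873  (CG32841)
log2(25711/1793) = 3.842  (CG32189)
log2(55.94/27.09) = 1.046  (CG17660)
log2(443.1/3417) = -2.947  (CG26605)
log2(182.6/20.82) = 3.133  (CG1819)
log2(74.25/16.05) = 2.210  (CG13026)
The largest magnitude belongs to CG32189.

3.842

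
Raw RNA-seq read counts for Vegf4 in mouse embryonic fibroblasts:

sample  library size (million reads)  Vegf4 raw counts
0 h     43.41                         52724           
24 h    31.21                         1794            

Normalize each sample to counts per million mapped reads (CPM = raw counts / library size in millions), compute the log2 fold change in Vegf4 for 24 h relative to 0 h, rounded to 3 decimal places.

CPM(0 h) = 52724 / 43.41 = 1214.5589
CPM(24 h) = 1794 / 31.21 = 57.4816
Fold change = 57.4816 / 1214.5589 = 0.04733
log2(0.04733) = -4.4012

-4.401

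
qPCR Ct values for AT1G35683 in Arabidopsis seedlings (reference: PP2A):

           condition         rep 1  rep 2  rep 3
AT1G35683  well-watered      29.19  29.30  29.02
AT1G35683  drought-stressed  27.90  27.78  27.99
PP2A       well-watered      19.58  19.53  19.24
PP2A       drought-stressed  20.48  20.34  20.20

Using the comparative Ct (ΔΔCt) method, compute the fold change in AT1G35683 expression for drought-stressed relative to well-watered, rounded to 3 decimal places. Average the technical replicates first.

Mean Ct: AT1G35683 well-watered 29.170; AT1G35683 drought-stressed 27.890; PP2A well-watered 19.450; PP2A drought-stressed 20.340
ΔCt(well-watered) = 29.170 − 19.450 = 9.720
ΔCt(drought-stressed) = 27.890 − 20.340 = 7.550
ΔΔCt = 7.550 − 9.720 = -2.170
Fold change = 2^(−(-2.170)) = 2^2.170 = 4.5002

4.500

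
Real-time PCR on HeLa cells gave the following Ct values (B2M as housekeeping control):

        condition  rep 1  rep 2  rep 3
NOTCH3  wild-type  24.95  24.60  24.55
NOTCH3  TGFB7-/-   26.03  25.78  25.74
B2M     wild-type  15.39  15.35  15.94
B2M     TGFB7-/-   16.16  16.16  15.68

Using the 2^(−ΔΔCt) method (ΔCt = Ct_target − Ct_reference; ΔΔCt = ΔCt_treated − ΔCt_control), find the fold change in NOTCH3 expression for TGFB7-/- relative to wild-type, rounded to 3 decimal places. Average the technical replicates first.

0.611

Mean Ct: NOTCH3 wild-type 24.700; NOTCH3 TGFB7-/- 25.850; B2M wild-type 15.560; B2M TGFB7-/- 16.000
ΔCt(wild-type) = 24.700 − 15.560 = 9.140
ΔCt(TGFB7-/-) = 25.850 − 16.000 = 9.850
ΔΔCt = 9.850 − 9.140 = 0.710
Fold change = 2^(−0.710) = 0.6113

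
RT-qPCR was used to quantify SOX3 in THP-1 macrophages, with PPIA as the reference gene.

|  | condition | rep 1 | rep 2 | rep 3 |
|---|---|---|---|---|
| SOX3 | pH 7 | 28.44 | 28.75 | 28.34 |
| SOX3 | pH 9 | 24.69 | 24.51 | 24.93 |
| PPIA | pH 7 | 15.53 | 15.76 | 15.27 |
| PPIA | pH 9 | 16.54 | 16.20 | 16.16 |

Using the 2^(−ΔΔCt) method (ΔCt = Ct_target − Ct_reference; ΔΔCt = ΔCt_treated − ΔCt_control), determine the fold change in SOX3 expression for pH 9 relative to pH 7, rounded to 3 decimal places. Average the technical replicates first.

23.918

Mean Ct: SOX3 pH 7 28.510; SOX3 pH 9 24.710; PPIA pH 7 15.520; PPIA pH 9 16.300
ΔCt(pH 7) = 28.510 − 15.520 = 12.990
ΔCt(pH 9) = 24.710 − 16.300 = 8.410
ΔΔCt = 8.410 − 12.990 = -4.580
Fold change = 2^(−(-4.580)) = 2^4.580 = 23.9176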